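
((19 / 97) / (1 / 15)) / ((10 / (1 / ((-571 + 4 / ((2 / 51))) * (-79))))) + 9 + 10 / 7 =74959523/7187894 = 10.43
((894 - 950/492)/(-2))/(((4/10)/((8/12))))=-1097245/1476 = -743.39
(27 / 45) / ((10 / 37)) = 111/50 = 2.22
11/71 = 0.15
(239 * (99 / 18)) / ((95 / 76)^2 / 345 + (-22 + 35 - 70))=-1451208/62923 = -23.06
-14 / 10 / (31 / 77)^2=-41503/4805 = -8.64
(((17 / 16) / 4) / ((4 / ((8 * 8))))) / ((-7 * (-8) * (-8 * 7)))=-17/12544 = 0.00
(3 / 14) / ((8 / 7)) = 3/16 = 0.19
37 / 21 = 1.76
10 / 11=0.91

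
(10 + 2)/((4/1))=3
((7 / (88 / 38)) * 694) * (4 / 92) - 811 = -364215/506 = -719.79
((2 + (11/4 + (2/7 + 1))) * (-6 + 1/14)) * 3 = -42081/392 = -107.35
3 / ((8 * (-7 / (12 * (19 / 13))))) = -171/182 = -0.94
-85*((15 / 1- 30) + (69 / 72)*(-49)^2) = -4663355/24 = -194306.46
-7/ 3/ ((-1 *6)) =7/18 = 0.39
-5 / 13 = -0.38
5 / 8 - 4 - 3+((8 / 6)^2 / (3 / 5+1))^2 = -3331/648 = -5.14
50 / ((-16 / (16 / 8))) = -25/4 = -6.25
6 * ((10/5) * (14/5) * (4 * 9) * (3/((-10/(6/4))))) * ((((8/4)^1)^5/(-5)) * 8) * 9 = 31352832/125 = 250822.66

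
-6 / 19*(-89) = 28.11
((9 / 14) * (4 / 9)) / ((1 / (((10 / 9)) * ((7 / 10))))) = 0.22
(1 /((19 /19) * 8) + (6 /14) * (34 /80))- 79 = -11017/140 = -78.69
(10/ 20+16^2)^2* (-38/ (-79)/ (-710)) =-5000211/112180 = -44.57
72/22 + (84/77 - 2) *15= -114/11 = -10.36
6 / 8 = 3/4 = 0.75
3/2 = 1.50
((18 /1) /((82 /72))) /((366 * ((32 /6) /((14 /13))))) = 567/65026 = 0.01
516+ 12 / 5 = 2592/5 = 518.40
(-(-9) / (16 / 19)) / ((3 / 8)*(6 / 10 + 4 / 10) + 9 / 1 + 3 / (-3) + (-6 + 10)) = 19/22 = 0.86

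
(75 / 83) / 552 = 25/15272 = 0.00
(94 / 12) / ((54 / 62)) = 1457/162 = 8.99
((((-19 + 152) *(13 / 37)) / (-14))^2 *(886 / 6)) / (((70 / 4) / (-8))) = -108107948/143745 = -752.08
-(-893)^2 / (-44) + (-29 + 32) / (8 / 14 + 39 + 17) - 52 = 1192745/66 = 18071.89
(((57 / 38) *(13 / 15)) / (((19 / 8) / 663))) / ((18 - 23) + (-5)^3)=-2.79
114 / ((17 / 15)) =1710/17 = 100.59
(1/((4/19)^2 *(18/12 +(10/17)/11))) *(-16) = -135014/581 = -232.38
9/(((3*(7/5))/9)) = 135/7 = 19.29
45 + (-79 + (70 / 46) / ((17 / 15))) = -12769/391 = -32.66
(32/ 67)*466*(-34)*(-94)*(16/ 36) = 190635008/603 = 316144.29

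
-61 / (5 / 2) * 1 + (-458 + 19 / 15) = -7217/15 = -481.13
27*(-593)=-16011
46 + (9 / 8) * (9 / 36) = 1481/32 = 46.28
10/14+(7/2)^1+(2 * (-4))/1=-53/14 = -3.79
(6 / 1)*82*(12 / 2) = 2952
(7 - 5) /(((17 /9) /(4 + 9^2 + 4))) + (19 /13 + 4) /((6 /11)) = 138233/1326 = 104.25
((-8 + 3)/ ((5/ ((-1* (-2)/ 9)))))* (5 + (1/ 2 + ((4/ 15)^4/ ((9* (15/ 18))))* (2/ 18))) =-75179149/61509375 = -1.22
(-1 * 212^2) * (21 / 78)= -157304/13 = -12100.31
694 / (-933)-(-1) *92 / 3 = 9306/311 = 29.92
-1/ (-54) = 1/54 = 0.02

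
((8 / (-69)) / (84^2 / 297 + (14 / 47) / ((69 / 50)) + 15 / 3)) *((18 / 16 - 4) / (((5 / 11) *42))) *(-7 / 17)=-130801/527120190 = 0.00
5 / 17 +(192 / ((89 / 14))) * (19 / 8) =72.02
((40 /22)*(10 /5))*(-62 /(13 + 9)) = -1240/121 = -10.25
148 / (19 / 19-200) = -148/199 = -0.74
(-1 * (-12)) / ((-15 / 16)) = -64/5 = -12.80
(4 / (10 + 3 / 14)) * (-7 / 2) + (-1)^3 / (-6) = -1033/858 = -1.20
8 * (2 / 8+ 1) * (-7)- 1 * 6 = -76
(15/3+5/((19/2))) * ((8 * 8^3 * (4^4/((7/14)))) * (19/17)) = 220200960/17 = 12952997.65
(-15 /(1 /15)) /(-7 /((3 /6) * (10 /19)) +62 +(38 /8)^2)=-3.88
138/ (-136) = -69/68 = -1.01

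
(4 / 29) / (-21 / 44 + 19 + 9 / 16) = 704/97411 = 0.01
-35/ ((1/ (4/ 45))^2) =-112/405 = -0.28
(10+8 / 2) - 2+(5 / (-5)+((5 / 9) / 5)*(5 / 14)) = 1391/126 = 11.04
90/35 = 18/7 = 2.57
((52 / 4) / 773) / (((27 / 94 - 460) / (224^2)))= -61315072/33403649 = -1.84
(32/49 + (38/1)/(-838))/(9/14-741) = -8318/10133515 = 0.00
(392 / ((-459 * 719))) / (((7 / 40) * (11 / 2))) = -4480/3630231 = 0.00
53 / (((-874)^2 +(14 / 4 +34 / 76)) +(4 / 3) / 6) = 9063/130623509 = 0.00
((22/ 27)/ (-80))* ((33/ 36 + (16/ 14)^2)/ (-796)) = 14377/505491840 = 0.00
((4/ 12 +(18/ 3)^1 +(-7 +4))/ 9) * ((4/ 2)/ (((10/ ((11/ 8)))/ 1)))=11/108 = 0.10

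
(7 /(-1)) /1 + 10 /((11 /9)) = 13/11 = 1.18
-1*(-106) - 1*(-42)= 148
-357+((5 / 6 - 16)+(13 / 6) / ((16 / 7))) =-11879/32 = -371.22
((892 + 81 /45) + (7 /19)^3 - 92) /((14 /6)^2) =247495014/1680455 = 147.28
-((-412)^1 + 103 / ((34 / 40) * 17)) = 117008/289 = 404.87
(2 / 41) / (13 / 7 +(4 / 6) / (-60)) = 1260/47683 = 0.03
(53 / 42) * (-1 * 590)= -15635/21 = -744.52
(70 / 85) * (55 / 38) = 385/323 = 1.19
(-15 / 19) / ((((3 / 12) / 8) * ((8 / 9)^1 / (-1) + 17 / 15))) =-103.35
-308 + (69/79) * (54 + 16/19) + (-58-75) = -393.10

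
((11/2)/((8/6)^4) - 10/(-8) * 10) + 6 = 10363/512 = 20.24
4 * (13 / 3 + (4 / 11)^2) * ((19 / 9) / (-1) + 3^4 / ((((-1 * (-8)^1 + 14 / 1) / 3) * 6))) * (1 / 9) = -173447/323433 = -0.54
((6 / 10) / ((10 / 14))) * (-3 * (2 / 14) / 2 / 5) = -9/250 = -0.04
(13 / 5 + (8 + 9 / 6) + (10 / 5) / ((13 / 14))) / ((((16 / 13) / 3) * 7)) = 4.96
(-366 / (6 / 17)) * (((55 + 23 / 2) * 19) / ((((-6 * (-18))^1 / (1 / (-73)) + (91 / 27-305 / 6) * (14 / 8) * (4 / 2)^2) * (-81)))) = -2620499/1331031 = -1.97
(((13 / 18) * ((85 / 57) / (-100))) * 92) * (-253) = 1285999/5130 = 250.68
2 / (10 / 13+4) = 13/31 = 0.42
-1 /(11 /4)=-4/11 = -0.36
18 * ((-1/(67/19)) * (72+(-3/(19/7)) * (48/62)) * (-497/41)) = 374873184/85157 = 4402.14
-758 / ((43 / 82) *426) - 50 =-489028/9159 = -53.39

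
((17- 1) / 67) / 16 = 1/67 = 0.01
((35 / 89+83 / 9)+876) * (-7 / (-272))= 2482823/108936 = 22.79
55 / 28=1.96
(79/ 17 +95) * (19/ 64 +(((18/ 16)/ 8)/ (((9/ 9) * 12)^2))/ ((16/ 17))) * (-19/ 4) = -78549933/557056 = -141.01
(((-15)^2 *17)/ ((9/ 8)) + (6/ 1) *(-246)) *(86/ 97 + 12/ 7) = 3397784/679 = 5004.10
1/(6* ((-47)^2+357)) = 1/15396 = 0.00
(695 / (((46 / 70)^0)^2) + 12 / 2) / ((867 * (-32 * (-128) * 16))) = 701/56819712 = 0.00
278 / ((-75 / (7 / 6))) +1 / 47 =-45506/10575 = -4.30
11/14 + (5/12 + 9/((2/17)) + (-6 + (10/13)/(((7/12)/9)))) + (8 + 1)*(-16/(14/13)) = -54757/1092 = -50.14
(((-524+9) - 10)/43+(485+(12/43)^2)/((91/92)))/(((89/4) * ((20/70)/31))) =383738522/164561 = 2331.89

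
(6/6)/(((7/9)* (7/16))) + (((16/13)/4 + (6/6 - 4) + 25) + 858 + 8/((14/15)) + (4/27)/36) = 138046021/154791 = 891.82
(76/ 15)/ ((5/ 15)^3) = 684/5 = 136.80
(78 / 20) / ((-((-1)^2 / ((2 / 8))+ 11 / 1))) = -13/50 = -0.26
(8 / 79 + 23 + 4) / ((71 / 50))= 107050/5609 = 19.09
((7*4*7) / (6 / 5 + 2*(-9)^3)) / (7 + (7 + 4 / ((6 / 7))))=-35/4856 = -0.01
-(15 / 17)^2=-0.78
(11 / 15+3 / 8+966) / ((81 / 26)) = 310.43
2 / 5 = 0.40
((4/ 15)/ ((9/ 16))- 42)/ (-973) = 5606/131355 = 0.04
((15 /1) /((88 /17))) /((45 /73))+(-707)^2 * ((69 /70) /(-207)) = -3135703/1320 = -2375.53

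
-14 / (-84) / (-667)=-1/4002 = 0.00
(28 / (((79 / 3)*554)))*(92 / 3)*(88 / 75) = 113344/1641225 = 0.07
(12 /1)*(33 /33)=12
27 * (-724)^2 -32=14152720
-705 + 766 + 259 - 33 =287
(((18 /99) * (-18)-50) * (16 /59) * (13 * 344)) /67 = -41929472/43483 = -964.27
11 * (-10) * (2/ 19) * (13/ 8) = -715/38 = -18.82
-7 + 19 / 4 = -9/4 = -2.25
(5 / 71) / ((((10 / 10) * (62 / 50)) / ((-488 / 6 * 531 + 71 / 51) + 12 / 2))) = -275276375/112251 = -2452.33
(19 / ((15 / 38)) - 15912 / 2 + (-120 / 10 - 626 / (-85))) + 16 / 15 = -7911.44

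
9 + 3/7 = 66/7 = 9.43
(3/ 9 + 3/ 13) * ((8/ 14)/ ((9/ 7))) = 88/351 = 0.25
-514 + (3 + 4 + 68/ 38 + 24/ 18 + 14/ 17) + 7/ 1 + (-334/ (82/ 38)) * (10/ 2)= -50454086/39729 = -1269.96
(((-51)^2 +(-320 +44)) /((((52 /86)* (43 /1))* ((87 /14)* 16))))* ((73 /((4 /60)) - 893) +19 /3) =3390625/18096 = 187.37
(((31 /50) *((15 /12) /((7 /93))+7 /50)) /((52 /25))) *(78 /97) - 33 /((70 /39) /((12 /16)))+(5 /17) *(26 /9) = -8.93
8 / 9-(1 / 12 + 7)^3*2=-613357/864 = -709.90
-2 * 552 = -1104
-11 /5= -2.20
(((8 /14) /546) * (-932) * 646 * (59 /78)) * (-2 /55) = 71044496/4099095 = 17.33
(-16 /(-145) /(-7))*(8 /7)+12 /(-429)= -46724/1016015 = -0.05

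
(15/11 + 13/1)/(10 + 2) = 1.20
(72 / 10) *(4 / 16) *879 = 7911/5 = 1582.20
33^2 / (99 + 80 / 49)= 10.82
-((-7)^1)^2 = -49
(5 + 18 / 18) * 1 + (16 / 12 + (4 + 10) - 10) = 34/3 = 11.33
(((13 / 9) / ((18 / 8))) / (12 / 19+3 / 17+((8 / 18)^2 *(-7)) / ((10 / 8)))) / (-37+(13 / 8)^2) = 5374720/85758801 = 0.06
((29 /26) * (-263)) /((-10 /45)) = 68643/52 = 1320.06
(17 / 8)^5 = 1419857/32768 = 43.33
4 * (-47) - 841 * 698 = -587206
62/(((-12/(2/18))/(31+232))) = -8153/54 = -150.98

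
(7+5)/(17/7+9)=21/20 = 1.05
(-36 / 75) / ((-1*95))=12/2375 = 0.01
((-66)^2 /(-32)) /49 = -1089/392 = -2.78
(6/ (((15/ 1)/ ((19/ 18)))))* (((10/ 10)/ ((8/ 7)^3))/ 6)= 0.05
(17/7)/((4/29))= 493/28 = 17.61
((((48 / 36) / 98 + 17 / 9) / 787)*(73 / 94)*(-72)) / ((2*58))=-61247/52561369 = 0.00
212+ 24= 236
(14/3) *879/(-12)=-2051/6 = -341.83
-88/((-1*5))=88/5 = 17.60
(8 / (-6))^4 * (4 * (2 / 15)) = 2048/1215 = 1.69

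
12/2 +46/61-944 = -937.25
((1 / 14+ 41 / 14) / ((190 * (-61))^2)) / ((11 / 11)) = 3/134328100 = 0.00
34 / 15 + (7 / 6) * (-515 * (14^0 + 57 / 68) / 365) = -37691/49640 = -0.76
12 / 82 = 6/41 = 0.15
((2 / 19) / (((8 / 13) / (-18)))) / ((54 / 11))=-143/228 = -0.63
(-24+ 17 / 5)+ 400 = 379.40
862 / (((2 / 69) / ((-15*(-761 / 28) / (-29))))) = -339470685/812 = -418067.35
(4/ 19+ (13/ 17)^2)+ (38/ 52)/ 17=119679/142766 = 0.84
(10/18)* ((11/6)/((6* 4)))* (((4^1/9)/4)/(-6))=-55/69984 = 0.00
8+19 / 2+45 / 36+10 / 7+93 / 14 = 751/28 = 26.82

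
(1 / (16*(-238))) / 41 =-1/156128 = 0.00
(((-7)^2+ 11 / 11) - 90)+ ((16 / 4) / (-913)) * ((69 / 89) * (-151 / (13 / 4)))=-42086936/1056341 = -39.84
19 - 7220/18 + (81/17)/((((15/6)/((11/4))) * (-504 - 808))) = -382.12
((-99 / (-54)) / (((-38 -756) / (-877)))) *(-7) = -67529/4764 = -14.17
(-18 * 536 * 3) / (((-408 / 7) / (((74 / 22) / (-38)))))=-156177/3553 = -43.96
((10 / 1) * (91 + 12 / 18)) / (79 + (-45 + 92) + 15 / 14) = 38500/5337 = 7.21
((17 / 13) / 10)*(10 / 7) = 17/91 = 0.19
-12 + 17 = 5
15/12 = 5/4 = 1.25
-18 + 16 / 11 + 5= -127/11 = -11.55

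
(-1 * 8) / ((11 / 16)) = -128/11 = -11.64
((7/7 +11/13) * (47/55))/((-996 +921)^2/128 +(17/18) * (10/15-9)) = 3898368/89142625 = 0.04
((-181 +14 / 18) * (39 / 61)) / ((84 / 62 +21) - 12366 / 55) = 35951630/63177273 = 0.57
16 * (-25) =-400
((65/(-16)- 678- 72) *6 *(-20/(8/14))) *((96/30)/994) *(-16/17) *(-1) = 579120/1207 = 479.80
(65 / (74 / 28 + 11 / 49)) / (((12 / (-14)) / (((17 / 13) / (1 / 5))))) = -145775/843 = -172.92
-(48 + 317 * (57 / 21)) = -6359/7 = -908.43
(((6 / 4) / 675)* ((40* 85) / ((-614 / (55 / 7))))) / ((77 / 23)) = -3910/135387 = -0.03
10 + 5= 15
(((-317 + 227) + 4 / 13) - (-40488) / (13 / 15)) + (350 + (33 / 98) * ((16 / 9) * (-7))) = 12823640/273 = 46973.04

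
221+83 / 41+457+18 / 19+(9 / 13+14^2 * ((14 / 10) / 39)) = 104616968/151905 = 688.70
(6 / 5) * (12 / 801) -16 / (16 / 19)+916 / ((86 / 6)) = 859639/19135 = 44.92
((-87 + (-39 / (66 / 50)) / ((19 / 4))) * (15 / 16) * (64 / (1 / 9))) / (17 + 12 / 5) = -52604100/20273 = -2594.79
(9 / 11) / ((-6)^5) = -1/9504 = 0.00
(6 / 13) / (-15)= -2/65 = -0.03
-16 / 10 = -8/5 = -1.60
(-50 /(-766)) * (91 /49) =325/2681 = 0.12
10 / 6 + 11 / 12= 31/12 = 2.58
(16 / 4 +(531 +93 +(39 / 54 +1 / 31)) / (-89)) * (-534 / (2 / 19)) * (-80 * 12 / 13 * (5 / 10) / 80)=-2849335/403 = -7070.31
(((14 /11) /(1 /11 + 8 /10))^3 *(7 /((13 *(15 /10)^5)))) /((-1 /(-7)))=32000/22113 = 1.45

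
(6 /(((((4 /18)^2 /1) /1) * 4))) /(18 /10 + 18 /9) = 1215/152 = 7.99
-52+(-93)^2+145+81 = 8823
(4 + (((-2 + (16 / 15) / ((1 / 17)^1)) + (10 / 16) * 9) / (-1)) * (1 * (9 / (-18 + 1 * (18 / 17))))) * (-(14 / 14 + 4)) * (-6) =59747/128 = 466.77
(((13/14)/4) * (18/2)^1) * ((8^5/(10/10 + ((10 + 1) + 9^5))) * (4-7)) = -479232/137809 = -3.48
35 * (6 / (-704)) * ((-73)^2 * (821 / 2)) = -459386445/704 = -652537.56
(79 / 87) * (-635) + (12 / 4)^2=-49382/87 = -567.61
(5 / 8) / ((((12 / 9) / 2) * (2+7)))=5/48 = 0.10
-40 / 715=-8/143 = -0.06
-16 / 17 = -0.94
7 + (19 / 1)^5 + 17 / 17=2476107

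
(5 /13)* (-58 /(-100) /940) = 29/122200 = 0.00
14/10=1.40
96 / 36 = 8/3 = 2.67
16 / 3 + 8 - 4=28/3 = 9.33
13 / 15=0.87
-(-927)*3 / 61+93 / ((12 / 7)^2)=226147/2928 = 77.24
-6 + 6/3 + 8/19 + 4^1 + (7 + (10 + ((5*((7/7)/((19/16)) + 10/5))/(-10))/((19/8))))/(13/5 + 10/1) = 39181/22743 = 1.72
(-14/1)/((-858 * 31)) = 7/13299 = 0.00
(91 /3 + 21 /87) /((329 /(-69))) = -8740/1363 = -6.41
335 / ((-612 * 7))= -335/4284 = -0.08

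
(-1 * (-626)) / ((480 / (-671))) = -210023/240 = -875.10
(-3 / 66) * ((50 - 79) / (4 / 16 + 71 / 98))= 2842/2101 = 1.35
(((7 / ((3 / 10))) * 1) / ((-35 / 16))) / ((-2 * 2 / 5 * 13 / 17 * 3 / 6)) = 1360/39 = 34.87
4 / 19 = 0.21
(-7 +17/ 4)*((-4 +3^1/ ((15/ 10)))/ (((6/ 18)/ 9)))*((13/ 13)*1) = 297/2 = 148.50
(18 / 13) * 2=36/13 = 2.77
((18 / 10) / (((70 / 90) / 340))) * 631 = 3475548/7 = 496506.86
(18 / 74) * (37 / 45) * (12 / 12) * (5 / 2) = 1/2 = 0.50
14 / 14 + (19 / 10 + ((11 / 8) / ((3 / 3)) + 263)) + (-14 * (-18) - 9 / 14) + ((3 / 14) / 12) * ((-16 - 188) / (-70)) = 1016621/1960 = 518.68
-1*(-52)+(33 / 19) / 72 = 52.02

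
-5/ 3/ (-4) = 5/12 = 0.42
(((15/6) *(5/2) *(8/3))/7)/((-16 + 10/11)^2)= 3025/289338 = 0.01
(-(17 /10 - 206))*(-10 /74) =-27.61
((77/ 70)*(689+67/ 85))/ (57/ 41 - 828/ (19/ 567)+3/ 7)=-26643358/867577575 = -0.03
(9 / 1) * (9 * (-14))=-1134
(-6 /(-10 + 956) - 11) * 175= -1926.11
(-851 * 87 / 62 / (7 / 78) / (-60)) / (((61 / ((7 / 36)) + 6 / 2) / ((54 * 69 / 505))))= 597700701/115690450 = 5.17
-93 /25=-3.72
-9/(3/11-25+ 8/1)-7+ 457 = 82899/184 = 450.54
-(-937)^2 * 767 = -673402223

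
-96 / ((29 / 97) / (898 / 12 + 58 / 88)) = -7732840/319 = -24240.88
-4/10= -2/5 = -0.40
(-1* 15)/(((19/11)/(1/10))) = -33/38 = -0.87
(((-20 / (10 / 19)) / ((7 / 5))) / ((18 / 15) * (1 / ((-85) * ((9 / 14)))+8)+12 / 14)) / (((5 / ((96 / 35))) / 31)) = -14418720/325969 = -44.23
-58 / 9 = -6.44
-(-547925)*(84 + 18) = 55888350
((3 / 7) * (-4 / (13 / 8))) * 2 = -192/91 = -2.11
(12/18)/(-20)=-1/30 = -0.03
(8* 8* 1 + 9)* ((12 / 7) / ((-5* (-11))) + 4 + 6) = 732.28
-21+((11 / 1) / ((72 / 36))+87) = 143/2 = 71.50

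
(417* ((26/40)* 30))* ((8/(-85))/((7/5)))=-65052/119 = -546.66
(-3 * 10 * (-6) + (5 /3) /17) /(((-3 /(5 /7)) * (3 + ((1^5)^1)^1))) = -45925/4284 = -10.72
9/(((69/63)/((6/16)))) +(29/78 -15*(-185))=19938181/7176 = 2778.45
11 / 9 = 1.22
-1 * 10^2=-100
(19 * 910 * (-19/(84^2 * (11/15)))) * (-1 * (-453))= -17716075/616 = -28759.86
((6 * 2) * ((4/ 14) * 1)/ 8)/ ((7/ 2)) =6/49 = 0.12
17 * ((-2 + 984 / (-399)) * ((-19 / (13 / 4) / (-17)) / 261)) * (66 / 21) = -5808/18473 = -0.31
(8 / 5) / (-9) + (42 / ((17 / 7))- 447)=-328861/765 = -429.88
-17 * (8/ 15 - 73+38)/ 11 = 799/15 = 53.27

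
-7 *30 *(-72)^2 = -1088640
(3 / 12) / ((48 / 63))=21/64 = 0.33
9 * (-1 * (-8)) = 72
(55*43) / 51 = 2365/51 = 46.37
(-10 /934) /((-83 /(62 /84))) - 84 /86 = -68367739/70002366 = -0.98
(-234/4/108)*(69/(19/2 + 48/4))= -299/172 = -1.74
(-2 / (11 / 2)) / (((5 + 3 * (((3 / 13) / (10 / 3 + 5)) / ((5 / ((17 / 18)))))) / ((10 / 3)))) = -130000/537933 = -0.24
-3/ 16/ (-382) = 3/6112 = 0.00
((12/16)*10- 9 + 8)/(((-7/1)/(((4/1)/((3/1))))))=-26/21 = -1.24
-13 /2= -6.50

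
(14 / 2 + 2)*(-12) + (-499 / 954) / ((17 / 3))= -584347/5406 = -108.09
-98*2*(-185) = 36260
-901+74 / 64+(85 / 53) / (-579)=-883634885/981984 = -899.85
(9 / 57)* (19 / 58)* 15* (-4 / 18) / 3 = -5/87 = -0.06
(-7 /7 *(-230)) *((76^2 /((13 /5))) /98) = 3321200/637 = 5213.81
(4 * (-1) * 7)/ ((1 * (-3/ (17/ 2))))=238/3 = 79.33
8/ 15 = 0.53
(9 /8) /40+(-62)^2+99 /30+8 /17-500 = 3642405/1088 = 3347.80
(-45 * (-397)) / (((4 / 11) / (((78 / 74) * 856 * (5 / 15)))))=546704730/37 = 14775803.51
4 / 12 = 1/3 = 0.33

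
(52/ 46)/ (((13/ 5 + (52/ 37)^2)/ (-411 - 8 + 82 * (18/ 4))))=-684500/55407 = -12.35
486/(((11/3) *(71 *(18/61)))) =4941/781 = 6.33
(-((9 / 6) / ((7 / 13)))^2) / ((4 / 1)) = -1521/784 = -1.94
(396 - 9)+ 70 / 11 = 4327/11 = 393.36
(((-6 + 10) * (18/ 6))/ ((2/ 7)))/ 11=42/11 = 3.82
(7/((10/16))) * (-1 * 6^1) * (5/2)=-168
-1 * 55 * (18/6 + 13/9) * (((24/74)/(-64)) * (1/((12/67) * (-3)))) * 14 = -128975/3996 = -32.28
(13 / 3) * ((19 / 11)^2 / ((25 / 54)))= 84474/3025 = 27.93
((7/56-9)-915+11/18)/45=-13295/648 = -20.52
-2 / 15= -0.13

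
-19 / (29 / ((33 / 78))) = -209/754 = -0.28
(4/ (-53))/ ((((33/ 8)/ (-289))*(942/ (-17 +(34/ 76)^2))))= -28043404/297384219 = -0.09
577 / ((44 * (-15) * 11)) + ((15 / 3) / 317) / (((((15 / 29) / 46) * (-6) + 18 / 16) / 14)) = 50896961/393542820 = 0.13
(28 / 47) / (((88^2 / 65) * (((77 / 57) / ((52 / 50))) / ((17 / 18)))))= 54587/15013680 = 0.00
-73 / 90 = -0.81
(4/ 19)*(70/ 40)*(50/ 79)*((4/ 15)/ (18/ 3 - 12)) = -140/13509 = -0.01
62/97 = 0.64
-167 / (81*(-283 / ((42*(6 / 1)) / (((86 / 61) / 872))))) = 124362896/109521 = 1135.52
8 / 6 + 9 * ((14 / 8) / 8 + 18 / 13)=19673/1248 = 15.76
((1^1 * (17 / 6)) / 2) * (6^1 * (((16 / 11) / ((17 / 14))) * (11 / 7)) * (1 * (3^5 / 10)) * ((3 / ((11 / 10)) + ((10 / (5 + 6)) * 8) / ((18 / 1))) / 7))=13392/77 = 173.92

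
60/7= 8.57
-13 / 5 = -2.60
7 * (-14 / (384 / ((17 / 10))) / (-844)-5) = -56715967/1620480 = -35.00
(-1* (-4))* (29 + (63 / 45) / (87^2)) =4390048/37845 = 116.00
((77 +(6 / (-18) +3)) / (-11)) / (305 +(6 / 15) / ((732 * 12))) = -1749480/73675811 = -0.02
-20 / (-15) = 4/3 = 1.33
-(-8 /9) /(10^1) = 4/45 = 0.09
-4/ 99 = -0.04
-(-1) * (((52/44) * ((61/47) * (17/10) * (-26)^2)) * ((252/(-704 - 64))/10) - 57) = -94994469/827200 = -114.84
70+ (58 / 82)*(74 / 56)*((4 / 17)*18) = 360844/4879 = 73.96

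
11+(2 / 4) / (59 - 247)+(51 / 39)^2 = 807479/63544 = 12.71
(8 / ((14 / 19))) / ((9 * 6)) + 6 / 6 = 227/189 = 1.20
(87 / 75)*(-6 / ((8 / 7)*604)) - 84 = -5074209/60400 = -84.01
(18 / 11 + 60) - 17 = 491/11 = 44.64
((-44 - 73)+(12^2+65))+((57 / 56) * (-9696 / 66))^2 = 133117664/5929 = 22451.96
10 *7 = 70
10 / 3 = 3.33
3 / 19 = 0.16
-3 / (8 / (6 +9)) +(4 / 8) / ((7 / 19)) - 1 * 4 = -463/56 = -8.27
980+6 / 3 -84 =898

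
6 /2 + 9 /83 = 258/83 = 3.11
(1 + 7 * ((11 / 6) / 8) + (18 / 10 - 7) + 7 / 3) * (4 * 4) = -21/5 = -4.20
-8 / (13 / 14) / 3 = -112/39 = -2.87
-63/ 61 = -1.03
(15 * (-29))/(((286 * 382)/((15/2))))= -6525/218504 = -0.03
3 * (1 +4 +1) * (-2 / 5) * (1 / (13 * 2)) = -0.28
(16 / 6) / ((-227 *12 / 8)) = -16/2043 = -0.01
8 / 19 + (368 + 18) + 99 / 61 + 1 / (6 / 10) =1355024/3477 = 389.71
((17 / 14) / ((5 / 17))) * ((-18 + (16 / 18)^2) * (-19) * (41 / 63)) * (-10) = -313832614/35721 = -8785.66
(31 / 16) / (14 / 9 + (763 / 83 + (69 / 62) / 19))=13639473/76077640 = 0.18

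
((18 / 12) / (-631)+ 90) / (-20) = -113577/25240 = -4.50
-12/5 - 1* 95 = -487/5 = -97.40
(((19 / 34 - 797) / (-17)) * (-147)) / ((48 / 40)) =-6634355/1156 = -5739.06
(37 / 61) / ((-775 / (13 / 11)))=-481/520025 = 0.00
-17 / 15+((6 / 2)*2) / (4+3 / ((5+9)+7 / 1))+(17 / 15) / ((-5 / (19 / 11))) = -1832/23925 = -0.08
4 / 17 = 0.24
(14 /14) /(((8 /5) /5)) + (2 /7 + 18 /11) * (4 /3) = 10511/1848 = 5.69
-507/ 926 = -0.55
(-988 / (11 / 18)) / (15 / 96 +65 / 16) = -63232/165 = -383.22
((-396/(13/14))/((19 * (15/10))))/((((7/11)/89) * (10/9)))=-2326104/1235 = -1883.49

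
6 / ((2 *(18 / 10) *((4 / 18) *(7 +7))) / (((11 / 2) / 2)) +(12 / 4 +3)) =165/277 = 0.60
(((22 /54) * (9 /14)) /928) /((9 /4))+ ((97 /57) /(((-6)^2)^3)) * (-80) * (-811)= 319404949/134964144 = 2.37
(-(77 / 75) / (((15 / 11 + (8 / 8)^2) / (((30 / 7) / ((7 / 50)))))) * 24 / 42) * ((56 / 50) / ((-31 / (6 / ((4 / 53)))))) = 307824/14105 = 21.82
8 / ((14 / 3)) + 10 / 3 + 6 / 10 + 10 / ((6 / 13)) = 956/35 = 27.31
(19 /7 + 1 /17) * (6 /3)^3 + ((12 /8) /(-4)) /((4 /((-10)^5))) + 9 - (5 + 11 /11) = 9400.18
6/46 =3/23 = 0.13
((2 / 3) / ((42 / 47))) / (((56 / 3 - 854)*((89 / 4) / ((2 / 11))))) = -188/25760427 = 0.00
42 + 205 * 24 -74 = 4888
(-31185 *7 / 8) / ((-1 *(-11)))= -19845/8 = -2480.62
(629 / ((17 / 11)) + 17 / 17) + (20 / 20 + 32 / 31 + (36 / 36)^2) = 12742/31 = 411.03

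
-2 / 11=-0.18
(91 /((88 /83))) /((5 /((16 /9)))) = 15106/495 = 30.52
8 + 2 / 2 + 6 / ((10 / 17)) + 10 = 29.20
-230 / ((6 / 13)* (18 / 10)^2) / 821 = -37375/199503 = -0.19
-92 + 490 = 398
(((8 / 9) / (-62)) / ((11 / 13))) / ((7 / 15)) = -0.04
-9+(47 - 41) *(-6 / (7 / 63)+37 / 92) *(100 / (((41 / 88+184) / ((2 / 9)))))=-53473493/1120077 = -47.74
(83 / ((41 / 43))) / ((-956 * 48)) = -3569/1881408 = 0.00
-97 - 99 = -196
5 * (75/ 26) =375/26 = 14.42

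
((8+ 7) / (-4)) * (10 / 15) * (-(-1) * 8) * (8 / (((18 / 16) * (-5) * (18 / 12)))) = 512/27 = 18.96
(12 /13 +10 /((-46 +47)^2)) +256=3470/13 = 266.92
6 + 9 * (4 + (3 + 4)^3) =3129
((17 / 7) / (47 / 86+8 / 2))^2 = 7396/25921 = 0.29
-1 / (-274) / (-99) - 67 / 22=-41306/13563 = -3.05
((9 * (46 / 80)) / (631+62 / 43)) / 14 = 2967/5076400 = 0.00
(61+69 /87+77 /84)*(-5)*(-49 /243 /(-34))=-1.86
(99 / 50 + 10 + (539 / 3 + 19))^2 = 998370409/22500 = 44372.02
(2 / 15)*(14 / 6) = 14/45 = 0.31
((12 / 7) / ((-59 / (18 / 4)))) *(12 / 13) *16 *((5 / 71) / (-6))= 8640/381199 = 0.02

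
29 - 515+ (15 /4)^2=-7551/16 = -471.94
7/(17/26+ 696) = 182/18113 = 0.01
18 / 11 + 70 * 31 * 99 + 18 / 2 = 2363247/11 = 214840.64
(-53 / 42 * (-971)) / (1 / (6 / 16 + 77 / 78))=21871775/13104 = 1669.09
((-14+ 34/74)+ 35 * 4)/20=4679/740 = 6.32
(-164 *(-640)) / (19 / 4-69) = -419840/257 = -1633.62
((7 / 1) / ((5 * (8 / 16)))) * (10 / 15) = 28/15 = 1.87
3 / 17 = 0.18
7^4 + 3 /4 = 9607/4 = 2401.75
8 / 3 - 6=-10/3 = -3.33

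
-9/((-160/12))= 27/40 = 0.68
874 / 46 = 19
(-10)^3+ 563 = -437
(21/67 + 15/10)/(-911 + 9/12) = -486/243947 = 0.00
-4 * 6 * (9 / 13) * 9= -1944/13 = -149.54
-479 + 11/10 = -4779/10 = -477.90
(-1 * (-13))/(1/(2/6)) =13/3 = 4.33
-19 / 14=-1.36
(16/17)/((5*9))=16/765 = 0.02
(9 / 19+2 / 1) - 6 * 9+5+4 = -808/19 = -42.53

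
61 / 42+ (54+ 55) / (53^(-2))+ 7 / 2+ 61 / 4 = 25720901/84 = 306201.20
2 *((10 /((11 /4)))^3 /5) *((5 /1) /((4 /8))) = 256000/1331 = 192.34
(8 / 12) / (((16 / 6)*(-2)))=-1/8 = -0.12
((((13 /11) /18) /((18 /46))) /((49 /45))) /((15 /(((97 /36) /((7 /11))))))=29003/666792 = 0.04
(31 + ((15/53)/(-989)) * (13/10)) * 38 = 61746485/52417 = 1177.99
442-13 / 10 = 440.70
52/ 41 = 1.27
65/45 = 13/9 = 1.44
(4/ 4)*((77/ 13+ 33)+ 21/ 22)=11405/286 = 39.88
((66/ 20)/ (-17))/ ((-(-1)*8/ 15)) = -99/272 = -0.36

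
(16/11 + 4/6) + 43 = 45.12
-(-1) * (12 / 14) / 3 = 2/7 = 0.29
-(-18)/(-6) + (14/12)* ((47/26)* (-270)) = -14883/26 = -572.42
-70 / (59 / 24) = -1680/59 = -28.47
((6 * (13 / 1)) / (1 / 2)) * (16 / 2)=1248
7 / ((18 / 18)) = 7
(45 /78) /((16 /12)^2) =135/416 = 0.32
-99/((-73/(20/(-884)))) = -495/16133 = -0.03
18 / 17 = 1.06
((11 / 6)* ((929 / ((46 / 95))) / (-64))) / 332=-0.17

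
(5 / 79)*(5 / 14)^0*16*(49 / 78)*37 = 72520/3081 = 23.54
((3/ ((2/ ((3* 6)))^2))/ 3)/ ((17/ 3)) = 243/17 = 14.29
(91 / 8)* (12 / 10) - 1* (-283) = 5933/20 = 296.65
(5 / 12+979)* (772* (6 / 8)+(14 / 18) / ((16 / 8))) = 122572037/216 = 567463.13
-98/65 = -1.51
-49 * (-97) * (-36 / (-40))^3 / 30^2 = 384993/100000 = 3.85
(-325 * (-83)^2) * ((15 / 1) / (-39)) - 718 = 860407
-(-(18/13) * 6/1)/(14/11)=594/91 = 6.53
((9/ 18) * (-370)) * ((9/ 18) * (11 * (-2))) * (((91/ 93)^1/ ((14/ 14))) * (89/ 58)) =16481465/5394 = 3055.52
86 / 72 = 43/36 = 1.19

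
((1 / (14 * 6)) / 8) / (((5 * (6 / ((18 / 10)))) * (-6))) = -1/67200 = 0.00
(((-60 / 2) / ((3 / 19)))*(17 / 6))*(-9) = 4845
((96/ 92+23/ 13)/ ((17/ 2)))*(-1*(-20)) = 33640/5083 = 6.62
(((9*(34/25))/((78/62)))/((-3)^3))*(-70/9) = 14756/5265 = 2.80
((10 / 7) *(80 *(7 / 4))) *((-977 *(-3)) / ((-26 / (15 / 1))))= -4396500/13 = -338192.31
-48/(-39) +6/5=158/65 = 2.43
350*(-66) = -23100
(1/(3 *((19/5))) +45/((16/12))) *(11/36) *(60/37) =16.77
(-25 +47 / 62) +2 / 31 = -24.18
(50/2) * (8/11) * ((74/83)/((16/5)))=4625/913 = 5.07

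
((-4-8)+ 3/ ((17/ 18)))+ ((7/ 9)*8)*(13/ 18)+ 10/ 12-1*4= -20645/2754 = -7.50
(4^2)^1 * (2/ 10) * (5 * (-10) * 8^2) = -10240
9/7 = 1.29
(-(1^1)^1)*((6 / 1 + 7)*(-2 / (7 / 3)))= 78/7 = 11.14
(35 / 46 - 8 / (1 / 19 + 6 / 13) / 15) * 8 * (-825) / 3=5328620/8763 = 608.08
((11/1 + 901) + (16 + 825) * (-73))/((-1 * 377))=60481/377 = 160.43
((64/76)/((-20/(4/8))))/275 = -2/26125 = 0.00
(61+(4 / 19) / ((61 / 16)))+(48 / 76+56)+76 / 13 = 1861271/15067 = 123.53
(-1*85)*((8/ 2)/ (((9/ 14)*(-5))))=952/9 = 105.78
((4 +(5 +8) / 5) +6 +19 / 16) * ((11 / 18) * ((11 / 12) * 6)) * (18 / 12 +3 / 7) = 400389/4480 = 89.37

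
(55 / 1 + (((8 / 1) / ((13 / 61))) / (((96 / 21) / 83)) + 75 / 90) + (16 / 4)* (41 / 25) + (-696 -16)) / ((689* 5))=124609/13435500 = 0.01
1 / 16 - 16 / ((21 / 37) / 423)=-1335545/112 = -11924.51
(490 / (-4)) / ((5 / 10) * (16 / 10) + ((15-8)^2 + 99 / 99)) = -1225/508 = -2.41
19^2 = 361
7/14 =1/2 = 0.50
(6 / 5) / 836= 3/2090 = 0.00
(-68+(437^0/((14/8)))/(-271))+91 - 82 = -111927/1897 = -59.00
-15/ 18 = -5/6 = -0.83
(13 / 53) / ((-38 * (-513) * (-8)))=-13/8265456 = 0.00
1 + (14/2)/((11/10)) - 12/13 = 921/143 = 6.44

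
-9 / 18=-1/2 = -0.50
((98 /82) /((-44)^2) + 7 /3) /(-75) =-555779/17859600 = -0.03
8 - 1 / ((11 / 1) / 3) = 85/11 = 7.73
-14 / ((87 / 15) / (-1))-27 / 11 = -13/319 = -0.04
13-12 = 1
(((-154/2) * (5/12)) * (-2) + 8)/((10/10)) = 72.17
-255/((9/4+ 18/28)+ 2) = -7140/137 = -52.12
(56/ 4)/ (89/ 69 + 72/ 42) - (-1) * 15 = 28527/1451 = 19.66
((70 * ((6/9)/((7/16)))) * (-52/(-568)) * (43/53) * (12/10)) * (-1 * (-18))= 171.13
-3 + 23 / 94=-259/94 = -2.76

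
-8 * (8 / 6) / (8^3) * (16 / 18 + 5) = -53/432 = -0.12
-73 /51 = -1.43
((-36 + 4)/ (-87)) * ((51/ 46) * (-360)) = -97920/667 = -146.81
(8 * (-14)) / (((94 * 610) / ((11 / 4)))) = -77/14335 = -0.01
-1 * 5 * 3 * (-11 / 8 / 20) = 33/32 = 1.03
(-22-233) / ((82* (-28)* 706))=255/1620976 = 0.00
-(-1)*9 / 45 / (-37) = -1/185 = -0.01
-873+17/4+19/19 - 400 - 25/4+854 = -420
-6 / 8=-3/4 = -0.75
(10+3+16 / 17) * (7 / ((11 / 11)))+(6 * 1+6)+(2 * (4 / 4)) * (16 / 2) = 2135/17 = 125.59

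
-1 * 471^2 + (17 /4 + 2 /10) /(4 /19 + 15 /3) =-439243489/1980 = -221840.15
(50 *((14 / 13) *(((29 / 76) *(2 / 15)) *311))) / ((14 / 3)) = 45095/247 = 182.57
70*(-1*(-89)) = 6230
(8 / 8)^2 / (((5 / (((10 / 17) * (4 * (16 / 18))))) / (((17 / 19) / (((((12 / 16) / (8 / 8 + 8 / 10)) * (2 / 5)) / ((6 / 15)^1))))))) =256/285 = 0.90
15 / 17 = 0.88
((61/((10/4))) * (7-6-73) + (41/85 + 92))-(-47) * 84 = 194113/85 = 2283.68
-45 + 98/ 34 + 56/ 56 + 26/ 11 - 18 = -10613/187 = -56.75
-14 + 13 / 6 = -71/6 = -11.83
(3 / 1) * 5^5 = 9375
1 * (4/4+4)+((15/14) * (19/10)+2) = 253/28 = 9.04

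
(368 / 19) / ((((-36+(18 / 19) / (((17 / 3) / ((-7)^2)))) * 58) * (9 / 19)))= -29716/1172151 = -0.03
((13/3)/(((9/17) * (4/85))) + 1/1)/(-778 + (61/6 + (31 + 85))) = -18893/70398 = -0.27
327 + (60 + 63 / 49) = 2718/7 = 388.29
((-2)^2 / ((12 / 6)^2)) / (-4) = -1/4 = -0.25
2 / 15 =0.13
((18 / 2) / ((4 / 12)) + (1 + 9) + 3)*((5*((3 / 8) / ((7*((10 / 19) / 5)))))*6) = 4275/7 = 610.71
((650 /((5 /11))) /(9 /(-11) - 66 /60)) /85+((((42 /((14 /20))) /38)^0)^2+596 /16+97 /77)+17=52742055/1104796 = 47.74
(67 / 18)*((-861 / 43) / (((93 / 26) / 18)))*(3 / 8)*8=-1499862/1333 = -1125.18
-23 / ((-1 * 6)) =23/6 = 3.83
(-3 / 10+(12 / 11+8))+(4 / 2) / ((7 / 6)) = 8089/770 = 10.51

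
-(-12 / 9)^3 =64/27 = 2.37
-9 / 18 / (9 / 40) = -20/9 = -2.22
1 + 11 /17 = 28/17 = 1.65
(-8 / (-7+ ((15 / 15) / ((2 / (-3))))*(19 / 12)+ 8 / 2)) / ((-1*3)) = -64/129 = -0.50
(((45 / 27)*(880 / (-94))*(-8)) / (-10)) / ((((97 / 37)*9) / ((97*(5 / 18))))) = -162800/11421 = -14.25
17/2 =8.50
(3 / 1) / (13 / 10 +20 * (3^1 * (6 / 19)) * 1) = 570/3847 = 0.15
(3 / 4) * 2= 3/2 = 1.50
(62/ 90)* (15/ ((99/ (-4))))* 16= -1984/297 = -6.68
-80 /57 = -1.40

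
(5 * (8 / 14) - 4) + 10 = 62/7 = 8.86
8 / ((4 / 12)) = 24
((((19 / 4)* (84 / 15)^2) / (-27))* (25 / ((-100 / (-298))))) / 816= -0.50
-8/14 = -4/7 = -0.57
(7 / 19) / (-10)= -7/190 = -0.04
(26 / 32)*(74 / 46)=481/368 = 1.31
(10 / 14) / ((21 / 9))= 15/49 = 0.31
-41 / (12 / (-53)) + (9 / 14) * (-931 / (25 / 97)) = -642329/300 = -2141.10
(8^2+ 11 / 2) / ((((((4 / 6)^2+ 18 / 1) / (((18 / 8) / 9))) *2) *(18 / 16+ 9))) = 139/2988 = 0.05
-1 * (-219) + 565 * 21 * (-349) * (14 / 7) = -8281551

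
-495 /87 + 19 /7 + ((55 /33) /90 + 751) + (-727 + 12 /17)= 4053019/186354 = 21.75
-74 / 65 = -1.14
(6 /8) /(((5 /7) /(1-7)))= -63/10 = -6.30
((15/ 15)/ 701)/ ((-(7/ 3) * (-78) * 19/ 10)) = 5/1212029 = 0.00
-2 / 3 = -0.67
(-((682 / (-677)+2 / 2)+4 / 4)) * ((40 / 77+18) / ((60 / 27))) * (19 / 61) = -5852304/2271335 = -2.58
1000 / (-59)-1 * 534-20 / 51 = -1658986/3009 = -551.34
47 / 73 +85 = 6252/73 = 85.64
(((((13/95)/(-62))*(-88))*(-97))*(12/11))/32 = -3783/5890 = -0.64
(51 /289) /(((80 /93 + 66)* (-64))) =-279/6765184 = 0.00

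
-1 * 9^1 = -9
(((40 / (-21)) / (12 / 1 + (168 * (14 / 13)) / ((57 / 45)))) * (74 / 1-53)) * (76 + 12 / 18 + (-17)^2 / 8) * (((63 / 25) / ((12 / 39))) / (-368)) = 60845239/93825280 = 0.65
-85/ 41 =-2.07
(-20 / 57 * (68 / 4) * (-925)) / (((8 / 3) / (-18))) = -707625/19 = -37243.42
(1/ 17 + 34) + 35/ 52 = 30703/884 = 34.73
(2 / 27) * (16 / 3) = 32/81 = 0.40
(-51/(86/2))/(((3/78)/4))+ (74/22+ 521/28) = -1342651/13244 = -101.38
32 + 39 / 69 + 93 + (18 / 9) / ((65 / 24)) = 188824/1495 = 126.30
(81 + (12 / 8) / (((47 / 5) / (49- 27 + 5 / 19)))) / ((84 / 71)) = 10863/152 = 71.47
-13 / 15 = -0.87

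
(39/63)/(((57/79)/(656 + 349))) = 344045/399 = 862.27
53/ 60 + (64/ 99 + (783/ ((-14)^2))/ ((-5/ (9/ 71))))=4920119/3444210 = 1.43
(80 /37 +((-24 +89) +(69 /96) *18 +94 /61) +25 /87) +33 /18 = 87718891/1047248 = 83.76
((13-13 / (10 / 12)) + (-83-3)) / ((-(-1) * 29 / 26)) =-11518/145 = -79.43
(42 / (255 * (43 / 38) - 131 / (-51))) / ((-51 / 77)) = -17556/80599 = -0.22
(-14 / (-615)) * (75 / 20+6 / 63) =323/3690 = 0.09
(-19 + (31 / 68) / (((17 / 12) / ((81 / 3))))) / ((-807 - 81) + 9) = 0.01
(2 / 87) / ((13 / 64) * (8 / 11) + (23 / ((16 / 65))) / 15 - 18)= -352/177973 = 0.00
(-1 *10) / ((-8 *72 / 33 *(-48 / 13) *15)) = -143/13824 = -0.01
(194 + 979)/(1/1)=1173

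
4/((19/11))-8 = -108/19 = -5.68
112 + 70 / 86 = 4851/43 = 112.81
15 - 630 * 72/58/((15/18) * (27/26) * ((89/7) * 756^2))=3135889/209061 = 15.00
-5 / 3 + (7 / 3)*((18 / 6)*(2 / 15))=-11/15 = -0.73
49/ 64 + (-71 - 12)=-82.23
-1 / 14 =-0.07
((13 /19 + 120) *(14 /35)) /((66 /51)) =38981/1045 = 37.30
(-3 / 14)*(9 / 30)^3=-0.01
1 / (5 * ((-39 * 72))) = -1/14040 = 0.00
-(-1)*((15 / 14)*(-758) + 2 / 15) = -85261/105 = -812.01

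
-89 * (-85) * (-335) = -2534275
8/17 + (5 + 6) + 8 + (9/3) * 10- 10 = 671/17 = 39.47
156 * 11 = 1716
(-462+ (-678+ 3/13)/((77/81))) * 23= -2459229/91 = -27024.49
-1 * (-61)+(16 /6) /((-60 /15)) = 60.33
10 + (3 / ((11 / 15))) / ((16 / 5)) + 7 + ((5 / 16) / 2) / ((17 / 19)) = 110423/5984 = 18.45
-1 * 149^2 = -22201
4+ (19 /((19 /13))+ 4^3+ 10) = 91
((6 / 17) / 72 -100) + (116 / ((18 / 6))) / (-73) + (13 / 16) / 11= -21940087/218416 = -100.45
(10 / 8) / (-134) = -5/536 = -0.01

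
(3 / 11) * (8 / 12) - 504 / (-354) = 1042/649 = 1.61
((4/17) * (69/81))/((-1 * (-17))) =0.01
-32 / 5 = -6.40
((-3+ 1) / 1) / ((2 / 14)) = -14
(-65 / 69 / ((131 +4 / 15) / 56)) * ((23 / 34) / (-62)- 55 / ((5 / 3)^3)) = 114050482/23866249 = 4.78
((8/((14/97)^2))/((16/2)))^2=88529281/38416 = 2304.49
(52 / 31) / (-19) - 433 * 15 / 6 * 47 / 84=-59942431/98952 = -605.77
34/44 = 17/22 = 0.77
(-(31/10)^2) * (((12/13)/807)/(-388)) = 961/33920900 = 0.00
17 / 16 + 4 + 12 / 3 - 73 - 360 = -6783/16 = -423.94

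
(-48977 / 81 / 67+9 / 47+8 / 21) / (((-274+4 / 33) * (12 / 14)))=619421/17203833 = 0.04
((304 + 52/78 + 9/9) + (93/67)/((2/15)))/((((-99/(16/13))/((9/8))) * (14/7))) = -127063/57486 = -2.21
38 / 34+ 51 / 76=1.79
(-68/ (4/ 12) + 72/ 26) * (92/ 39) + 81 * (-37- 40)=-1134277/169 = -6711.70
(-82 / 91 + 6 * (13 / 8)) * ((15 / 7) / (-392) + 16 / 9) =140979949/8989344 = 15.68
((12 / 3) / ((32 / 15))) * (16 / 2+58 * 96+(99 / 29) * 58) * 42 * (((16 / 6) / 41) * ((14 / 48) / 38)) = 707315/3116 = 226.99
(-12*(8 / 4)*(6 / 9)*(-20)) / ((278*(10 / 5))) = 80/139 = 0.58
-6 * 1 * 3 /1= -18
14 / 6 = 7/3 = 2.33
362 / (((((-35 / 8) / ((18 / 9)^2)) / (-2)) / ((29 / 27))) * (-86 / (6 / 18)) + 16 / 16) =-335936/120977 = -2.78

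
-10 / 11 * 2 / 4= -5/11 = -0.45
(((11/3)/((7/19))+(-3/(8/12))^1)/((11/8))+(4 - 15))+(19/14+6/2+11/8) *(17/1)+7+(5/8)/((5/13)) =45755/462 = 99.04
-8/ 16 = -1/2 = -0.50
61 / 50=1.22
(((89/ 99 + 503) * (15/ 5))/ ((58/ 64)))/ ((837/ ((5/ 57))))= 7981760/45657513 = 0.17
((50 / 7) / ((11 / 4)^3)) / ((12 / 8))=6400/27951 = 0.23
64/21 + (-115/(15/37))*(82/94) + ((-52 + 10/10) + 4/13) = -3786410/12831 = -295.10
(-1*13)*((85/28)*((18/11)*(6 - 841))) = 8304075/154 = 53922.56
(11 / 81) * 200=2200/81 = 27.16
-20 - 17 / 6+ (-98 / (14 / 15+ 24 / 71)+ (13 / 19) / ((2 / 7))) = -3763250/38589 = -97.52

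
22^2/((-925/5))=-2.62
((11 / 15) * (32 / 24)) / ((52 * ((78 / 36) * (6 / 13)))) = 11/585 = 0.02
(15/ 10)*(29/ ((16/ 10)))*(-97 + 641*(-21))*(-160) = 58977300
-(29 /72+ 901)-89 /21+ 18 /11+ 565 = -1879441/5544 = -339.00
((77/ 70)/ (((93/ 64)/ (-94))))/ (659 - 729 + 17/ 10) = 66176/63519 = 1.04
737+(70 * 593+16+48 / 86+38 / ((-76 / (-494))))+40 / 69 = 126130546/2967 = 42511.14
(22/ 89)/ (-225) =-22/20025 = 0.00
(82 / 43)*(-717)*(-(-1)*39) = -2292966/43 = -53324.79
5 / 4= 1.25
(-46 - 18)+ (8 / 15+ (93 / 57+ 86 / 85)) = -294689/4845 = -60.82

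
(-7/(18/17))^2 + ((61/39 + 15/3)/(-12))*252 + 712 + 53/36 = 1304315/2106 = 619.33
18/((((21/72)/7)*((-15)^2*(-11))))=-48/275 = -0.17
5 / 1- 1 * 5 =0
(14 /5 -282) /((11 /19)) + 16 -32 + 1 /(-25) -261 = -208806/275 = -759.29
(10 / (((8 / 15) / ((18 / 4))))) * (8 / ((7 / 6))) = 4050/7 = 578.57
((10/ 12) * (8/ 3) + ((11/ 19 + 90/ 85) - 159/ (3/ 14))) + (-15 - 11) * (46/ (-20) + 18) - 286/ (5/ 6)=-21650464/14535 = -1489.54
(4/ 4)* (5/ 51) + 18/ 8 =2.35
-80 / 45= -16/9 = -1.78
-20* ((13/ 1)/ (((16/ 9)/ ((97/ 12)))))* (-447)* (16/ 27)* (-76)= -71397820/3 = -23799273.33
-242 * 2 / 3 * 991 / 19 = -8414.81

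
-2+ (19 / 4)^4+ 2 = 509.07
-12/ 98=-6/49 = -0.12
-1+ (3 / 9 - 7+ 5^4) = 1852/3 = 617.33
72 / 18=4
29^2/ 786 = 841/786 = 1.07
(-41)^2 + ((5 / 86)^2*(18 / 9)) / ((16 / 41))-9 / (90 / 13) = 496927573/295840 = 1679.72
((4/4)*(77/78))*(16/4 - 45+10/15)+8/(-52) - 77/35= -42.17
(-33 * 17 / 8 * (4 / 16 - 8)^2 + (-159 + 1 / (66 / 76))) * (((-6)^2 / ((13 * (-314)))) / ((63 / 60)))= 92288725/2514512 = 36.70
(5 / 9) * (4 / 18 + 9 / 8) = 485/648 = 0.75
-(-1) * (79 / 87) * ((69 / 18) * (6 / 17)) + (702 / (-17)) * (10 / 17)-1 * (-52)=727585/25143 = 28.94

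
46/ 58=23/29 = 0.79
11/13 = 0.85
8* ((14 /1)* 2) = 224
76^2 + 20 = 5796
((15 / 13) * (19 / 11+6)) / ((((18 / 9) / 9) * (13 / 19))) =218025/3718 = 58.64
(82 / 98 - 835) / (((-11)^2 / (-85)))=3474290/5929 = 585.98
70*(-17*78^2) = -7239960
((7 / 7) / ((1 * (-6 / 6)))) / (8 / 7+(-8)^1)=0.15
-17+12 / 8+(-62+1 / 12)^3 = -410199191/1728 = -237383.79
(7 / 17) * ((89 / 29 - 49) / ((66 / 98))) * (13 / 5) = -1979796/27115 = -73.01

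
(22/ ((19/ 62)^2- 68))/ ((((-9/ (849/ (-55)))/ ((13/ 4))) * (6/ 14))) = -49497266/11746395 = -4.21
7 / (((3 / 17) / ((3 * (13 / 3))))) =1547/3 = 515.67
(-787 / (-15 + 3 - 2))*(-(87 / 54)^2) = -661867/4536 = -145.91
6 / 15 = 2/5 = 0.40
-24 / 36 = -2/3 = -0.67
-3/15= -1/5 = -0.20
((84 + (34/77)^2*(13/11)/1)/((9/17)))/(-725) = -93388208/425553975 = -0.22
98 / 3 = 32.67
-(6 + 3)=-9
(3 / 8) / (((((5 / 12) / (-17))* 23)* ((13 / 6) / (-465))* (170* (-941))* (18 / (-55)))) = 3069/1125436 = 0.00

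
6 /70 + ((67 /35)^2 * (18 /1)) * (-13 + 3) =-161583/245 = -659.52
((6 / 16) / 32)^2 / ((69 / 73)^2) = 5329/34668544 = 0.00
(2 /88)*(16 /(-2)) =-2/11 = -0.18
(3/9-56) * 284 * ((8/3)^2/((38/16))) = -24283136/513 = -47335.55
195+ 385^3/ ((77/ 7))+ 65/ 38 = 197146725/38 = 5188071.71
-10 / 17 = -0.59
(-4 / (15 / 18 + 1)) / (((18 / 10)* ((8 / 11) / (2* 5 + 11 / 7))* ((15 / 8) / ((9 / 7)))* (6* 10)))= -54/245 = -0.22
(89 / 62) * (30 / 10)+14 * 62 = 54083/62 = 872.31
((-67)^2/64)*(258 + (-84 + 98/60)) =23652541/1920 = 12319.03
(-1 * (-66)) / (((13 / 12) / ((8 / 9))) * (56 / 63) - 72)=-792/851 = -0.93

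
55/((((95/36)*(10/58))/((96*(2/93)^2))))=489984/91295 = 5.37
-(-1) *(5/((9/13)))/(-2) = -65/18 = -3.61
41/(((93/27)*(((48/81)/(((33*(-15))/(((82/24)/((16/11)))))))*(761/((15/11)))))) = -1968300/259501 = -7.58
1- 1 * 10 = -9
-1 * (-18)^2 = -324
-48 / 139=-0.35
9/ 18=1/2 = 0.50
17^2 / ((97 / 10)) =29.79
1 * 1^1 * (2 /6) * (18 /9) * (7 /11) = 14/33 = 0.42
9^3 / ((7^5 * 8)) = 729/134456 = 0.01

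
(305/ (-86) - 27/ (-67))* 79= -1430927/5762 = -248.34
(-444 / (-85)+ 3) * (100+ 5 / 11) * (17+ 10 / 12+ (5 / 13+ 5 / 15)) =337151/22 = 15325.05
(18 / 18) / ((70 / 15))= 3/14 = 0.21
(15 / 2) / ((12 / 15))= 75/8 = 9.38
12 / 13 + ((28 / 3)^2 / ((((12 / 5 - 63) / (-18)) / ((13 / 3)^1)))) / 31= 1663108/366327 = 4.54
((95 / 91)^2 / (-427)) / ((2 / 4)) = -18050/3535987 = -0.01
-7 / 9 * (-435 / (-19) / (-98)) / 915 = 29/146034 = 0.00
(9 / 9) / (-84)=-1/84 = -0.01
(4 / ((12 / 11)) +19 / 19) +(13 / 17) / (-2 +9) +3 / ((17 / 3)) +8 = 4750/357 = 13.31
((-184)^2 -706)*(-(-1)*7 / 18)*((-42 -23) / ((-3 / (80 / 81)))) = 201110000/729 = 275871.06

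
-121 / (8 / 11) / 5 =-1331/40 = -33.28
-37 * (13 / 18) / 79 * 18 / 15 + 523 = 619274/1185 = 522.59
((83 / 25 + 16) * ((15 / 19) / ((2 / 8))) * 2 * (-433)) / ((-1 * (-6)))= -836556/95 = -8805.85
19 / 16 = 1.19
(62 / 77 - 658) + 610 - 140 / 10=-4712/77 = -61.19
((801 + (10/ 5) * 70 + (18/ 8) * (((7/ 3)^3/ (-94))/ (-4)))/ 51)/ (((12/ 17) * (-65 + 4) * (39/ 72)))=-4246135/5367024 = -0.79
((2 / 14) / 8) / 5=1/280 = 0.00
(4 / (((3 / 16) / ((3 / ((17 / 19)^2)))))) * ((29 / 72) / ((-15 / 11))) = -23.61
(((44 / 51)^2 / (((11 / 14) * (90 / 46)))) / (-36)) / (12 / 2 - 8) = 7084/1053405 = 0.01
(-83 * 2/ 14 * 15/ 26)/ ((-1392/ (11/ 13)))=4565/1097824 = 0.00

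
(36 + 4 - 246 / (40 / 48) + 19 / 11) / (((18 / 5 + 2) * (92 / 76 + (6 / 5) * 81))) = -1324395/2879492 = -0.46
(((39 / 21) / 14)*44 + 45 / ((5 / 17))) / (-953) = -7783/46697 = -0.17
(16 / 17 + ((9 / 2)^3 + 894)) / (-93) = -10.60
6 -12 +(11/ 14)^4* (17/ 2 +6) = -36403/76832 = -0.47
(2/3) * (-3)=-2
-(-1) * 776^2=602176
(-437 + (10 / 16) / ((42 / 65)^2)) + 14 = -5948251/14112 = -421.50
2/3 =0.67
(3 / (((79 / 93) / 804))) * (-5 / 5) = -224316/79 = -2839.44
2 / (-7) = -2/7 = -0.29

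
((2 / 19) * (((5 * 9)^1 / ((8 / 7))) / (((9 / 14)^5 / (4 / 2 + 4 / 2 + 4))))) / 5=7529536/124659 = 60.40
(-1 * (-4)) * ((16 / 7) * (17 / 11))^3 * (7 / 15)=80494592/978285 = 82.28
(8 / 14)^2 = 0.33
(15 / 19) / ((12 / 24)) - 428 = -8102/19 = -426.42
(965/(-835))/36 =-193/6012 = -0.03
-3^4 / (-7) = 81/7 = 11.57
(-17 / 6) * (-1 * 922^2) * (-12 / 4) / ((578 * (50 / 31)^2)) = -204232681/42500 = -4805.47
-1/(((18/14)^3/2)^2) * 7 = -3294172/531441 = -6.20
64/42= 32/21 = 1.52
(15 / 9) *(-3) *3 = -15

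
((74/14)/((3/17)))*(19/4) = 11951/84 = 142.27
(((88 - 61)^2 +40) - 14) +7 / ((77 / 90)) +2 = 8417/11 = 765.18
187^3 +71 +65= 6539339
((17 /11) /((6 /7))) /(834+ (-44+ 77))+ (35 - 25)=33667/3366 = 10.00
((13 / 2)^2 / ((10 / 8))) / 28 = 169/140 = 1.21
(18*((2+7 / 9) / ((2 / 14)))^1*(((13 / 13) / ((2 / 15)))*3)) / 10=1575/2 = 787.50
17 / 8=2.12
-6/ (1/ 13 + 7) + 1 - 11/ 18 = -0.46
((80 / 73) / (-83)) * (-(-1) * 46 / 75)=-736/90885 = -0.01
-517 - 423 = -940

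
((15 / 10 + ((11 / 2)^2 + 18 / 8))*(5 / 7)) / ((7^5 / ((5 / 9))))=850/1058841 = 0.00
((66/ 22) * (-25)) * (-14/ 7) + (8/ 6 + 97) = 745/3 = 248.33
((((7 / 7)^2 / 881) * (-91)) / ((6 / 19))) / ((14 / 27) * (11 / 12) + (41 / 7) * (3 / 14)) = -2287467/12101416 = -0.19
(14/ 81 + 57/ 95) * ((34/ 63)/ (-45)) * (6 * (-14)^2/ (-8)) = 74494/54675 = 1.36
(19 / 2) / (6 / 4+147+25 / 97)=1843/28859 = 0.06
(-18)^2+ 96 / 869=281652/869 = 324.11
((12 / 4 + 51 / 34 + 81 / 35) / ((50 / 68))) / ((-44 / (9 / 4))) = -72981/154000 = -0.47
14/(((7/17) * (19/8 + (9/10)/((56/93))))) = 19040/2167 = 8.79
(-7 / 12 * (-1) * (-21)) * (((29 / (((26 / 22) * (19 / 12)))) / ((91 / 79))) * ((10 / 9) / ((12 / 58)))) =-885.12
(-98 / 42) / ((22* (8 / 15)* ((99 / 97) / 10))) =-16975/8712 = -1.95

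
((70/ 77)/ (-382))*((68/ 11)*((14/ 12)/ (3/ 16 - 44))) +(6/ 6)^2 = 48621473/48602433 = 1.00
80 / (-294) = -40/147 = -0.27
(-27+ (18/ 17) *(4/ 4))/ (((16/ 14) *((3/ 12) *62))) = -3087/2108 = -1.46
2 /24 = 1/12 = 0.08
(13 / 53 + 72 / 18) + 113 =6214/53 = 117.25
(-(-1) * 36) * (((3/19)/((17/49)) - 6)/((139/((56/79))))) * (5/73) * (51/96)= -564165/15230647 = -0.04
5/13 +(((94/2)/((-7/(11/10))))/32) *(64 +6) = -6561/416 = -15.77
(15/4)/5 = 3/4 = 0.75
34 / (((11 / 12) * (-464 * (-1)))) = 51/638 = 0.08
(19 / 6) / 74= 19/444 = 0.04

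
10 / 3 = 3.33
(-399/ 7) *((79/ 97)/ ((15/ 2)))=-3002/485 = -6.19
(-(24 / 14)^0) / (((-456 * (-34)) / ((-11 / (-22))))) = -1/31008 = 0.00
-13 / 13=-1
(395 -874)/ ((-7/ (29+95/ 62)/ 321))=291065787/434 = 670658.50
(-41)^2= 1681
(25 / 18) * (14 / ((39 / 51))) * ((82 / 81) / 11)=243950/104247 = 2.34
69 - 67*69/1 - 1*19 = -4573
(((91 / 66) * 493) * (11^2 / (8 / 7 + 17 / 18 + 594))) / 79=10363353/5933453 = 1.75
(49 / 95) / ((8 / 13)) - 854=-648403/760 = -853.16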